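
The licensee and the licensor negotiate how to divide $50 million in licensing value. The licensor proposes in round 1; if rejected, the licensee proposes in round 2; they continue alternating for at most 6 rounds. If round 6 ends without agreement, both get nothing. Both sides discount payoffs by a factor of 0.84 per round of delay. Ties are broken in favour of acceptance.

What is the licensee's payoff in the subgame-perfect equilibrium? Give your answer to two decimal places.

Round 6 (the licensee proposes): rejection yields 0 for the licensor; the licensee offers 0 and keeps 50.
Round 5 (the licensor proposes): the licensee can get 50 next round, worth 0.84 × 50 = 42 now; the licensor offers that and keeps 8.
Round 4 (the licensee proposes): the licensor can get 8 next round, worth 0.84 × 8 = 6.72 now, so the licensee offers 6.72, keeping 43.28.
Round 3 (the licensor proposes): the licensee can get 43.28 next round, worth 0.84 × 43.28 = 36.3552 now, so the licensor offers 36.3552, keeping 13.6448.
Round 2 (the licensee proposes): the licensor can get 13.6448 next round, worth 0.84 × 13.6448 = 11.461632 now, so the licensee offers 11.461632, keeping 38.538368.
Round 1 (the licensor proposes): the licensee can get 38.538368 next round, worth 0.84 × 38.538368 = 32.37222912 now; the licensor offers that and keeps 17.62777088.

32.37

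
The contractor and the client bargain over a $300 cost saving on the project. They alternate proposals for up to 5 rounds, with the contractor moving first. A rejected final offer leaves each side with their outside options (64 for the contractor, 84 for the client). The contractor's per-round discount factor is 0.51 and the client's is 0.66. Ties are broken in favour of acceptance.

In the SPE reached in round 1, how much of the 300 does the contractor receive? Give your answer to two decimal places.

160.81

Round 5 (the contractor proposes): the client gets 84 if talks fail, so the contractor offers 84 and keeps 216.
Round 4 (the client proposes): the contractor can get 216 next round, worth 0.51 × 216 = 110.16 now. The client offers 110.16 and keeps 300 − 110.16 = 189.84.
Round 3 (the contractor proposes): the client can get 189.84 next round, worth 0.66 × 189.84 = 125.2944 now, so the contractor offers 125.2944, keeping 174.7056.
Round 2 (the client proposes): the contractor can get 174.7056 next round, worth 0.51 × 174.7056 = 89.099856 now; the client offers that and keeps 210.900144.
Round 1 (the contractor proposes): the client can get 210.900144 next round, worth 0.66 × 210.900144 = 139.19409504 now, so the contractor offers 139.19409504, keeping 160.80590496.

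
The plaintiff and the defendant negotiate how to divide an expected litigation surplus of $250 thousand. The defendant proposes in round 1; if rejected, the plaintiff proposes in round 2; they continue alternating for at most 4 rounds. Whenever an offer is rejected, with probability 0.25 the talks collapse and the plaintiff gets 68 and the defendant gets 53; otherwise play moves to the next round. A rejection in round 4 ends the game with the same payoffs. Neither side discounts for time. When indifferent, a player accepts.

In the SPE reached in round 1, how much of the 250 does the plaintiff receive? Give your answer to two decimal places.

146.61

By backward induction:
Round 4 (the plaintiff proposes): the defendant gets 53 if talks fail, so the plaintiff offers 53 and keeps 197.
Round 3 (the defendant proposes): rejecting gives the plaintiff an expected 0.75 × 197 + 0.25 × 68 = 164.75. The defendant offers 164.75 and keeps 250 − 164.75 = 85.25.
Round 2 (the plaintiff proposes): rejecting gives the defendant an expected 0.75 × 85.25 + 0.25 × 53 = 77.1875. The plaintiff offers 77.1875 and keeps 250 − 77.1875 = 172.8125.
Round 1 (the defendant proposes): rejecting gives the plaintiff an expected 0.75 × 172.8125 + 0.25 × 68 = 146.609375, so the defendant offers 146.609375, keeping 103.390625.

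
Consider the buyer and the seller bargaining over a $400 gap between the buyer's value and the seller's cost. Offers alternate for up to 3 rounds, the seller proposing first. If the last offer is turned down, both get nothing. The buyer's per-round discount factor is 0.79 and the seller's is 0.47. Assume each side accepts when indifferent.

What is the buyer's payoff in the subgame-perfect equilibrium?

By backward induction:
Round 3 (the seller proposes): the buyer will accept anything ≥ 0, so the seller offers 0 and keeps 400.
Round 2 (the buyer proposes): the seller can get 400 next round, worth 0.47 × 400 = 188 now; the buyer offers that and keeps 212.
Round 1 (the seller proposes): the buyer can get 212 next round, worth 0.79 × 212 = 167.48 now, so the seller offers 167.48, keeping 232.52.

167.48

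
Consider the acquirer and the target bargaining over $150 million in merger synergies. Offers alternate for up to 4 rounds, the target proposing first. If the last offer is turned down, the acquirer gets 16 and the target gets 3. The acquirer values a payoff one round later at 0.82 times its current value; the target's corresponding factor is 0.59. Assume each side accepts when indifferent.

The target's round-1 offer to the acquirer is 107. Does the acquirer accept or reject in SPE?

Round 4 (the acquirer proposes): the target gets 3 if talks fail, so the acquirer offers 3 and keeps 147.
Round 3 (the target proposes): the acquirer can get 147 next round, worth 0.82 × 147 = 120.54 now. The target offers 120.54 and keeps 150 − 120.54 = 29.46.
Round 2 (the acquirer proposes): the target can get 29.46 next round, worth 0.59 × 29.46 = 17.3814 now, so the acquirer offers 17.3814, keeping 132.6186.
So by rejecting in round 1, the acquirer gets 132.6186 next round, worth 0.82 × 132.6186 = 108.747252 now.
Offer 107 < 108.747252, so the acquirer rejects.

Reject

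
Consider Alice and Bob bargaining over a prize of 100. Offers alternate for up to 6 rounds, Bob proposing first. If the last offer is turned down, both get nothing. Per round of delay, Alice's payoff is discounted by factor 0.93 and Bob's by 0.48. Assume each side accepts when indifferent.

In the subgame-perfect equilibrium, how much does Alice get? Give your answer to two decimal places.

88.48

Round 6 (Alice proposes): Bob will accept anything ≥ 0, so Alice offers 0 and keeps 100.
Round 5 (Bob proposes): Alice can get 100 next round, worth 0.93 × 100 = 93 now. Bob offers 93 and keeps 100 − 93 = 7.
Round 4 (Alice proposes): Bob can get 7 next round, worth 0.48 × 7 = 3.36 now; Alice offers that and keeps 96.64.
Round 3 (Bob proposes): Alice can get 96.64 next round, worth 0.93 × 96.64 = 89.8752 now. Bob offers 89.8752 and keeps 100 − 89.8752 = 10.1248.
Round 2 (Alice proposes): Bob can get 10.1248 next round, worth 0.48 × 10.1248 = 4.859904 now; Alice offers that and keeps 95.140096.
Round 1 (Bob proposes): Alice can get 95.140096 next round, worth 0.93 × 95.140096 = 88.48028928 now, so Bob offers 88.48028928, keeping 11.51971072.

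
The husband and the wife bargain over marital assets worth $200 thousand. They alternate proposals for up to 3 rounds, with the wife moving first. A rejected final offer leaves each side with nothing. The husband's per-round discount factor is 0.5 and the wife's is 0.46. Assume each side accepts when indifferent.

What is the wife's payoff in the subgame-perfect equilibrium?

146

Work backward from the last round.
Round 3 (the wife proposes): the husband will accept anything ≥ 0, so the wife offers 0 and keeps 200.
Round 2 (the husband proposes): the wife can get 200 next round, worth 0.46 × 200 = 92 now, so the husband offers 92, keeping 108.
Round 1 (the wife proposes): the husband can get 108 next round, worth 0.5 × 108 = 54 now, so the wife offers 54, keeping 146.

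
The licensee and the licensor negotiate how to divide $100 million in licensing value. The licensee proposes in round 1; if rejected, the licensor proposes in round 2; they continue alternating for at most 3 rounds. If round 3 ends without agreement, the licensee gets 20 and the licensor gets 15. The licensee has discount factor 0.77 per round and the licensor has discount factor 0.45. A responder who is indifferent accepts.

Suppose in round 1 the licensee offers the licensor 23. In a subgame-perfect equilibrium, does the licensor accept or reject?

Round 3 (the licensee proposes): the licensor gets 15 if talks fail, so the licensee offers 15 and keeps 85.
Round 2 (the licensor proposes): the licensee can get 85 next round, worth 0.77 × 85 = 65.45 now. The licensor offers 65.45 and keeps 100 − 65.45 = 34.55.
So by rejecting in round 1, the licensor gets 34.55 next round, worth 0.45 × 34.55 = 15.5475 now.
Offer 23 ≥ 15.5475, so the licensor accepts.

Accept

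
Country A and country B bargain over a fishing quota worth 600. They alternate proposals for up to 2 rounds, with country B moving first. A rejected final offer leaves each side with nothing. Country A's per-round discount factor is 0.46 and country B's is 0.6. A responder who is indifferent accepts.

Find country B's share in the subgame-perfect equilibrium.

324

Solve by backward induction from round 2.
Round 2 (country A proposes): rejection yields 0 for country B; country A offers 0 and keeps 600.
Round 1 (country B proposes): country A can get 600 next round, worth 0.46 × 600 = 276 now, so country B offers 276, keeping 324.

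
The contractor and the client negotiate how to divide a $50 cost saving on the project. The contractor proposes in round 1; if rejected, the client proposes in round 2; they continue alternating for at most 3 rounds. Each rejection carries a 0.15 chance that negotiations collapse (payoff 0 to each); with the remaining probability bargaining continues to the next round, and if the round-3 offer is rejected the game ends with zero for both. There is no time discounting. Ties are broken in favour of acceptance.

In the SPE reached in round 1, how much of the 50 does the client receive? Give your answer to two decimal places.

Round 3 (the contractor proposes): rejection yields 0 for the client; the contractor offers 0 and keeps 50.
Round 2 (the client proposes): rejecting gives the contractor an expected 0.85 × 50 = 42.5; the client offers that and keeps 7.5.
Round 1 (the contractor proposes): rejecting gives the client an expected 0.85 × 7.5 = 6.375, so the contractor offers 6.375, keeping 43.625.

6.38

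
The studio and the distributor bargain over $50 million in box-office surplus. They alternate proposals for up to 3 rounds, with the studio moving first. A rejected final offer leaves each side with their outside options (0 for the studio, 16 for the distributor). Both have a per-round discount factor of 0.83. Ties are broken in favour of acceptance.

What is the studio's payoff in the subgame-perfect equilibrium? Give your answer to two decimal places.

31.92

Round 3 (the studio proposes): the distributor gets 16 if talks fail, so the studio offers 16 and keeps 34.
Round 2 (the distributor proposes): the studio can get 34 next round, worth 0.83 × 34 = 28.22 now; the distributor offers that and keeps 21.78.
Round 1 (the studio proposes): the distributor can get 21.78 next round, worth 0.83 × 21.78 = 18.0774 now. The studio offers 18.0774 and keeps 50 − 18.0774 = 31.9226.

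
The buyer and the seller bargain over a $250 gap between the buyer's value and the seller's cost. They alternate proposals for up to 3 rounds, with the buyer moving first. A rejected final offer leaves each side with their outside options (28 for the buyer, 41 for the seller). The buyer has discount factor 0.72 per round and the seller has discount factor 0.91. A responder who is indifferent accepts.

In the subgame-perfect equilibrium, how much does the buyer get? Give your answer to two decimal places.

By backward induction:
Round 3 (the buyer proposes): the seller gets 41 if talks fail, so the buyer offers 41 and keeps 209.
Round 2 (the seller proposes): the buyer can get 209 next round, worth 0.72 × 209 = 150.48 now, so the seller offers 150.48, keeping 99.52.
Round 1 (the buyer proposes): the seller can get 99.52 next round, worth 0.91 × 99.52 = 90.5632 now. The buyer offers 90.5632 and keeps 250 − 90.5632 = 159.4368.

159.44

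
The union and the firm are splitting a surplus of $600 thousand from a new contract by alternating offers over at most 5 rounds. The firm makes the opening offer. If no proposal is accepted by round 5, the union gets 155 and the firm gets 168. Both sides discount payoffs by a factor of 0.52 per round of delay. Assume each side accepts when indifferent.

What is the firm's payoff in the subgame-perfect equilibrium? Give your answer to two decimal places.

Round 5 (the firm proposes): the union gets 155 if talks fail, so the firm offers 155 and keeps 445.
Round 4 (the union proposes): the firm can get 445 next round, worth 0.52 × 445 = 231.4 now, so the union offers 231.4, keeping 368.6.
Round 3 (the firm proposes): the union can get 368.6 next round, worth 0.52 × 368.6 = 191.672 now; the firm offers that and keeps 408.328.
Round 2 (the union proposes): the firm can get 408.328 next round, worth 0.52 × 408.328 = 212.33056 now; the union offers that and keeps 387.66944.
Round 1 (the firm proposes): the union can get 387.66944 next round, worth 0.52 × 387.66944 = 201.5881088 now; the firm offers that and keeps 398.4118912.

398.41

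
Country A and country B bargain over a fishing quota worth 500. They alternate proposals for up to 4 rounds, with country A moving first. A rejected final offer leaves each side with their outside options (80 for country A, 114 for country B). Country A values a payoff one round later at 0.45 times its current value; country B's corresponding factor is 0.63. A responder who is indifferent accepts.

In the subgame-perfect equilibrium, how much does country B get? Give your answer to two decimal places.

248.26

Round 4 (country B proposes): country A gets 80 if talks fail, so country B offers 80 and keeps 420.
Round 3 (country A proposes): country B can get 420 next round, worth 0.63 × 420 = 264.6 now. Country A offers 264.6 and keeps 500 − 264.6 = 235.4.
Round 2 (country B proposes): country A can get 235.4 next round, worth 0.45 × 235.4 = 105.93 now; country B offers that and keeps 394.07.
Round 1 (country A proposes): country B can get 394.07 next round, worth 0.63 × 394.07 = 248.2641 now, so country A offers 248.2641, keeping 251.7359.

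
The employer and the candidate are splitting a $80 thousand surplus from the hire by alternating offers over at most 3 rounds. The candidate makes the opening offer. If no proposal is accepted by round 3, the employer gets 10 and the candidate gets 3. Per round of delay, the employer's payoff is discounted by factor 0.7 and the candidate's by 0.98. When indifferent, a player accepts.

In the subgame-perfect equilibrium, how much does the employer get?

Round 3 (the candidate proposes): the employer gets 10 if talks fail, so the candidate offers 10 and keeps 70.
Round 2 (the employer proposes): the candidate can get 70 next round, worth 0.98 × 70 = 68.6 now, so the employer offers 68.6, keeping 11.4.
Round 1 (the candidate proposes): the employer can get 11.4 next round, worth 0.7 × 11.4 = 7.98 now; the candidate offers that and keeps 72.02.

7.98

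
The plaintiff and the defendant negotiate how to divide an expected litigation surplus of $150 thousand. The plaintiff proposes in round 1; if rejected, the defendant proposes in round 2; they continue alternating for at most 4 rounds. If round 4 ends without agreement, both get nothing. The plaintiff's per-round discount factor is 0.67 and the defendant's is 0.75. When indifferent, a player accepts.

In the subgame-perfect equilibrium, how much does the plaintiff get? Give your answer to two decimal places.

56.34

Round 4 (the defendant proposes): rejection yields 0 for the plaintiff; the defendant offers 0 and keeps 150.
Round 3 (the plaintiff proposes): the defendant can get 150 next round, worth 0.75 × 150 = 112.5 now, so the plaintiff offers 112.5, keeping 37.5.
Round 2 (the defendant proposes): the plaintiff can get 37.5 next round, worth 0.67 × 37.5 = 25.125 now, so the defendant offers 25.125, keeping 124.875.
Round 1 (the plaintiff proposes): the defendant can get 124.875 next round, worth 0.75 × 124.875 = 93.65625 now. The plaintiff offers 93.65625 and keeps 150 − 93.65625 = 56.34375.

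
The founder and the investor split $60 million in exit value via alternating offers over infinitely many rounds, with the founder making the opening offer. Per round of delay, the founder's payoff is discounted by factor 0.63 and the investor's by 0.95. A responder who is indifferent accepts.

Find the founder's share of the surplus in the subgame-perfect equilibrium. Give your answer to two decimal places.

7.47

When the founder proposes, the investor accepts any offer worth at least 0.95 times what the investor would get by proposing next round; and vice versa.
This gives x = 60 − 0.95y and y = 60 − 0.63x, where x and y are each side's share when it proposes.
Hence (1 − 0.95·0.63)x = 60(1 − 0.95), i.e. 0.4015·x = 3.
x ≈ 7.4720; the investor's share is 60 − x ≈ 52.5280.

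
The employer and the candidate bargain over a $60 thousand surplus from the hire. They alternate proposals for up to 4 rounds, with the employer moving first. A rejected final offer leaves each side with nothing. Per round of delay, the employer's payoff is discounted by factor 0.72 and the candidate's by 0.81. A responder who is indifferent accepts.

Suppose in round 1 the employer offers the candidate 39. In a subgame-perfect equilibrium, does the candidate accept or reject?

Work out the candidate's continuation value if the offer is rejected.
Round 4 (the candidate proposes): rejection yields 0 for the employer; the candidate offers 0 and keeps 60.
Round 3 (the employer proposes): the candidate can get 60 next round, worth 0.81 × 60 = 48.6 now. The employer offers 48.6 and keeps 60 − 48.6 = 11.4.
Round 2 (the candidate proposes): the employer can get 11.4 next round, worth 0.72 × 11.4 = 8.208 now; the candidate offers that and keeps 51.792.
So by rejecting in round 1, the candidate gets 51.792 next round, worth 0.81 × 51.792 = 41.95152 now.
Offer 39 < 41.95152, so the candidate rejects.

Reject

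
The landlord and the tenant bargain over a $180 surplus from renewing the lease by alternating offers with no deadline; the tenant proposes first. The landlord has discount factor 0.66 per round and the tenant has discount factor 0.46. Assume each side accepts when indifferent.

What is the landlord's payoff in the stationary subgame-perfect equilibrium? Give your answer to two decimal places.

Let x be the tenant's share when the tenant proposes and y be the landlord's share when the landlord proposes.
The landlord accepts iff offered ≥ 0.66·y, so x = 180 − 0.66y. Symmetrically y = 180 − 0.46x.
Substituting: x = 180 − 0.66(180 − 0.46x), giving x(1 − 0.46·0.66) = 180(1 − 0.66).
So x = 180 × 0.34 / 0.6964 ≈ 87.8805, and the landlord receives 180 − x ≈ 92.1195.

92.12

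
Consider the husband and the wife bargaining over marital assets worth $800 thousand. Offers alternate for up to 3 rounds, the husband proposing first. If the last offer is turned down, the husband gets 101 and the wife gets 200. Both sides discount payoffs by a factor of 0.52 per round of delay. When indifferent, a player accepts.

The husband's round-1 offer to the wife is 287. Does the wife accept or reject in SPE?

Round 3 (the husband proposes): the wife gets 200 if talks fail, so the husband offers 200 and keeps 600.
Round 2 (the wife proposes): the husband can get 600 next round, worth 0.52 × 600 = 312 now. The wife offers 312 and keeps 800 − 312 = 488.
So by rejecting in round 1, the wife gets 488 next round, worth 0.52 × 488 = 253.76 now.
Offer 287 ≥ 253.76, so the wife accepts.

Accept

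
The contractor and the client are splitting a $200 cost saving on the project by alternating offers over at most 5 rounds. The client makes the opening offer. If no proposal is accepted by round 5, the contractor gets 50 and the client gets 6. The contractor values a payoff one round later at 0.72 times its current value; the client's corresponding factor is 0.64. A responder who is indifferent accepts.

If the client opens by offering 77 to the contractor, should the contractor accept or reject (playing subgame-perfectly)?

Round 5 (the client proposes): the contractor gets 50 if talks fail, so the client offers 50 and keeps 150.
Round 4 (the contractor proposes): the client can get 150 next round, worth 0.64 × 150 = 96 now; the contractor offers that and keeps 104.
Round 3 (the client proposes): the contractor can get 104 next round, worth 0.72 × 104 = 74.88 now. The client offers 74.88 and keeps 200 − 74.88 = 125.12.
Round 2 (the contractor proposes): the client can get 125.12 next round, worth 0.64 × 125.12 = 80.0768 now; the contractor offers that and keeps 119.9232.
So by rejecting in round 1, the contractor gets 119.9232 next round, worth 0.72 × 119.9232 = 86.344704 now.
Offer 77 < 86.344704, so the contractor rejects.

Reject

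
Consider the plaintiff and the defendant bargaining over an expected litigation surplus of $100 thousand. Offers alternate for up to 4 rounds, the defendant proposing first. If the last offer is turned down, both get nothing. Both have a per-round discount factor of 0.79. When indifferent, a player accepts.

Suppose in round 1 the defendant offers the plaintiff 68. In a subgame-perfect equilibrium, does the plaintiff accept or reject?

Accept

Work out the plaintiff's continuation value if the offer is rejected.
Round 4 (the plaintiff proposes): rejection yields 0 for the defendant; the plaintiff offers 0 and keeps 100.
Round 3 (the defendant proposes): the plaintiff can get 100 next round, worth 0.79 × 100 = 79 now, so the defendant offers 79, keeping 21.
Round 2 (the plaintiff proposes): the defendant can get 21 next round, worth 0.79 × 21 = 16.59 now; the plaintiff offers that and keeps 83.41.
So by rejecting in round 1, the plaintiff gets 83.41 next round, worth 0.79 × 83.41 = 65.8939 now.
Offer 68 ≥ 65.8939, so the plaintiff accepts.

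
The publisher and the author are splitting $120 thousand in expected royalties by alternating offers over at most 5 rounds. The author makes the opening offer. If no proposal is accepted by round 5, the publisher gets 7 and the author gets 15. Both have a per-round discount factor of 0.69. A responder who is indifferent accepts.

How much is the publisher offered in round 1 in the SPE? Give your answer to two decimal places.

39.48

Solve by backward induction from round 5.
Round 5 (the author proposes): the publisher gets 7 if talks fail, so the author offers 7 and keeps 113.
Round 4 (the publisher proposes): the author can get 113 next round, worth 0.69 × 113 = 77.97 now. The publisher offers 77.97 and keeps 120 − 77.97 = 42.03.
Round 3 (the author proposes): the publisher can get 42.03 next round, worth 0.69 × 42.03 = 29.0007 now; the author offers that and keeps 90.9993.
Round 2 (the publisher proposes): the author can get 90.9993 next round, worth 0.69 × 90.9993 = 62.789517 now, so the publisher offers 62.789517, keeping 57.210483.
Round 1 (the author proposes): the publisher can get 57.210483 next round, worth 0.69 × 57.210483 = 39.47523327 now. The author offers 39.47523327 and keeps 120 − 39.47523327 = 80.52476673.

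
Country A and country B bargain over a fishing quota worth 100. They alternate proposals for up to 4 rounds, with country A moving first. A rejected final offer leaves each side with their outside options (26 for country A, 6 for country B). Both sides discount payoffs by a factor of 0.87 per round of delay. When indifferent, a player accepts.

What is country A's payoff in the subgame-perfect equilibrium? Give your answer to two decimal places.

Solve by backward induction from round 4.
Round 4 (country B proposes): country A gets 26 if talks fail, so country B offers 26 and keeps 74.
Round 3 (country A proposes): country B can get 74 next round, worth 0.87 × 74 = 64.38 now; country A offers that and keeps 35.62.
Round 2 (country B proposes): country A can get 35.62 next round, worth 0.87 × 35.62 = 30.9894 now, so country B offers 30.9894, keeping 69.0106.
Round 1 (country A proposes): country B can get 69.0106 next round, worth 0.87 × 69.0106 = 60.039222 now. Country A offers 60.039222 and keeps 100 − 60.039222 = 39.960778.

39.96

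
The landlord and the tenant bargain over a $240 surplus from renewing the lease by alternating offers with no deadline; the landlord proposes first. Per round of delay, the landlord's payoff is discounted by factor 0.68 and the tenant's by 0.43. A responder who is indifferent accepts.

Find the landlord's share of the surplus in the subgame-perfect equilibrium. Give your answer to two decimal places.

When the landlord proposes, the tenant accepts any offer worth at least 0.43 times what the tenant would get by proposing next round; and vice versa.
This gives x = 240 − 0.43y and y = 240 − 0.68x, where x and y are each side's share when it proposes.
Hence (1 − 0.43·0.68)x = 240(1 − 0.43), i.e. 0.7076·x = 136.8.
x ≈ 193.3296; the tenant's share is 240 − x ≈ 46.6704.

193.33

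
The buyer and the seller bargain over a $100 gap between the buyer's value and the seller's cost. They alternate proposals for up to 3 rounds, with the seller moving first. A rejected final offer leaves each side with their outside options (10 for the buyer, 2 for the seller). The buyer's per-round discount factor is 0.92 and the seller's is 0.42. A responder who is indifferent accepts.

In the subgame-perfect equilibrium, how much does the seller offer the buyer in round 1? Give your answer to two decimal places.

By backward induction:
Round 3 (the seller proposes): the buyer gets 10 if talks fail, so the seller offers 10 and keeps 90.
Round 2 (the buyer proposes): the seller can get 90 next round, worth 0.42 × 90 = 37.8 now, so the buyer offers 37.8, keeping 62.2.
Round 1 (the seller proposes): the buyer can get 62.2 next round, worth 0.92 × 62.2 = 57.224 now, so the seller offers 57.224, keeping 42.776.

57.22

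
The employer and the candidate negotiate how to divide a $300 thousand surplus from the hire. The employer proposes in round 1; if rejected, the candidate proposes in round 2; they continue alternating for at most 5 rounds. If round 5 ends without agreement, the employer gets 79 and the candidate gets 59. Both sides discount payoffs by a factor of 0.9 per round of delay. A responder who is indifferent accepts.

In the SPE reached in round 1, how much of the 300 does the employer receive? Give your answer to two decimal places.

Round 5 (the employer proposes): the candidate gets 59 if talks fail, so the employer offers 59 and keeps 241.
Round 4 (the candidate proposes): the employer can get 241 next round, worth 0.9 × 241 = 216.9 now. The candidate offers 216.9 and keeps 300 − 216.9 = 83.1.
Round 3 (the employer proposes): the candidate can get 83.1 next round, worth 0.9 × 83.1 = 74.79 now, so the employer offers 74.79, keeping 225.21.
Round 2 (the candidate proposes): the employer can get 225.21 next round, worth 0.9 × 225.21 = 202.689 now, so the candidate offers 202.689, keeping 97.311.
Round 1 (the employer proposes): the candidate can get 97.311 next round, worth 0.9 × 97.311 = 87.5799 now. The employer offers 87.5799 and keeps 300 − 87.5799 = 212.4201.

212.42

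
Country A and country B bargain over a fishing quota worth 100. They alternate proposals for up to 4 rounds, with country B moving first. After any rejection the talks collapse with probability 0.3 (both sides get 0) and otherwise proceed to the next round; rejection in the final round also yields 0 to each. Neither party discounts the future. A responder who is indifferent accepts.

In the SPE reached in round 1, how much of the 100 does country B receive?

Round 4 (country A proposes): rejection yields 0 for country B; country A offers 0 and keeps 100.
Round 3 (country B proposes): rejecting gives country A an expected 0.7 × 100 = 70, so country B offers 70, keeping 30.
Round 2 (country A proposes): rejecting gives country B an expected 0.7 × 30 = 21. Country A offers 21 and keeps 100 − 21 = 79.
Round 1 (country B proposes): rejecting gives country A an expected 0.7 × 79 = 55.3. Country B offers 55.3 and keeps 100 − 55.3 = 44.7.

44.7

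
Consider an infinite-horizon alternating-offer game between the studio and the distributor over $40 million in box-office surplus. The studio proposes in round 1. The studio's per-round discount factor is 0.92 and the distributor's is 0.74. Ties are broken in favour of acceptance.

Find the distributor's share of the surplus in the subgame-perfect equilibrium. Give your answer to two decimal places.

Let x be the studio's share when the studio proposes and y be the distributor's share when the distributor proposes.
The distributor accepts iff offered ≥ 0.74·y, so x = 40 − 0.74y. Symmetrically y = 40 − 0.92x.
Substituting: x = 40 − 0.74(40 − 0.92x), giving x(1 − 0.92·0.74) = 40(1 − 0.74).
So x = 40 × 0.26 / 0.3192 ≈ 32.5815, and the distributor receives 40 − x ≈ 7.4185.

7.42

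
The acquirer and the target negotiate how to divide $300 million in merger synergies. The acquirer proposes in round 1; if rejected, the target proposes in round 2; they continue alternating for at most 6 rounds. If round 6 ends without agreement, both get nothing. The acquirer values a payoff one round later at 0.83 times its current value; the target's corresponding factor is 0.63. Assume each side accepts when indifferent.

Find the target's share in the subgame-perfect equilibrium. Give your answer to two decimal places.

100.61

Solve by backward induction from round 6.
Round 6 (the target proposes): the acquirer will accept anything ≥ 0, so the target offers 0 and keeps 300.
Round 5 (the acquirer proposes): the target can get 300 next round, worth 0.63 × 300 = 189 now, so the acquirer offers 189, keeping 111.
Round 4 (the target proposes): the acquirer can get 111 next round, worth 0.83 × 111 = 92.13 now, so the target offers 92.13, keeping 207.87.
Round 3 (the acquirer proposes): the target can get 207.87 next round, worth 0.63 × 207.87 = 130.9581 now, so the acquirer offers 130.9581, keeping 169.0419.
Round 2 (the target proposes): the acquirer can get 169.0419 next round, worth 0.83 × 169.0419 = 140.304777 now. The target offers 140.304777 and keeps 300 − 140.304777 = 159.695223.
Round 1 (the acquirer proposes): the target can get 159.695223 next round, worth 0.63 × 159.695223 = 100.60799049 now; the acquirer offers that and keeps 199.39200951.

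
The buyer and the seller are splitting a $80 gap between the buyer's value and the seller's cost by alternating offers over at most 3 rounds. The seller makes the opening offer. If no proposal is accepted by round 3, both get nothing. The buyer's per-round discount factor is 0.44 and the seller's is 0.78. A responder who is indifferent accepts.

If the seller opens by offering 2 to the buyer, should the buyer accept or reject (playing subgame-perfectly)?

Reject

Round 3 (the seller proposes): the buyer will accept anything ≥ 0, so the seller offers 0 and keeps 80.
Round 2 (the buyer proposes): the seller can get 80 next round, worth 0.78 × 80 = 62.4 now. The buyer offers 62.4 and keeps 80 − 62.4 = 17.6.
So by rejecting in round 1, the buyer gets 17.6 next round, worth 0.44 × 17.6 = 7.744 now.
Offer 2 < 7.744, so the buyer rejects.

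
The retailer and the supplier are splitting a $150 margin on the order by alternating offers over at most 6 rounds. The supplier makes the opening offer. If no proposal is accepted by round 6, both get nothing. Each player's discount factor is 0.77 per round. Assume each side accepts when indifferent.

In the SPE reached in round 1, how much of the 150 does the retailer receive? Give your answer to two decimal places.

82.92

Round 6 (the retailer proposes): rejection yields 0 for the supplier; the retailer offers 0 and keeps 150.
Round 5 (the supplier proposes): the retailer can get 150 next round, worth 0.77 × 150 = 115.5 now, so the supplier offers 115.5, keeping 34.5.
Round 4 (the retailer proposes): the supplier can get 34.5 next round, worth 0.77 × 34.5 = 26.565 now; the retailer offers that and keeps 123.435.
Round 3 (the supplier proposes): the retailer can get 123.435 next round, worth 0.77 × 123.435 = 95.04495 now. The supplier offers 95.04495 and keeps 150 − 95.04495 = 54.95505.
Round 2 (the retailer proposes): the supplier can get 54.95505 next round, worth 0.77 × 54.95505 = 42.3153885 now; the retailer offers that and keeps 107.6846115.
Round 1 (the supplier proposes): the retailer can get 107.6846115 next round, worth 0.77 × 107.6846115 = 82.917150855 now, so the supplier offers 82.917150855, keeping 67.082849145.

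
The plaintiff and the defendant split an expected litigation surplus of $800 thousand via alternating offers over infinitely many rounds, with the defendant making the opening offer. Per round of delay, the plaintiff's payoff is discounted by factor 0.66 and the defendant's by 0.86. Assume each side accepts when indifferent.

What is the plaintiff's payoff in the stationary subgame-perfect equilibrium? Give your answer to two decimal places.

Let x be the defendant's share when the defendant proposes and y be the plaintiff's share when the plaintiff proposes.
The plaintiff accepts iff offered ≥ 0.66·y, so x = 800 − 0.66y. Symmetrically y = 800 − 0.86x.
Substituting: x = 800 − 0.66(800 − 0.86x), giving x(1 − 0.86·0.66) = 800(1 − 0.66).
So x = 800 × 0.34 / 0.4324 ≈ 629.0472, and the plaintiff receives 800 − x ≈ 170.9528.

170.95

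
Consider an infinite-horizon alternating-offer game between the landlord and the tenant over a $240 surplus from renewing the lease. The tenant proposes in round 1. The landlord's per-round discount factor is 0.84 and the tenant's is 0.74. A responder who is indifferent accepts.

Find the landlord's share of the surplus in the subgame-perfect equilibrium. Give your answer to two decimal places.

138.52

In a stationary SPE each proposer offers the other exactly their discounted continuation value.
If the tenant keeps x when proposing and the landlord keeps y when proposing, then x = 240 − 0.84y and y = 240 − 0.74x.
Solving: x = 240(1 − 0.84) / (1 − 0.74·0.84) = 38.4 / 0.3784 ≈ 101.4799.
The landlord gets 240 − 101.4799 ≈ 138.5201.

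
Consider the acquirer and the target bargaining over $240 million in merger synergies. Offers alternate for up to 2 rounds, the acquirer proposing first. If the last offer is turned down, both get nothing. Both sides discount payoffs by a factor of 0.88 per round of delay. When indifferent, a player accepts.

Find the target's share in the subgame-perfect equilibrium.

211.2

Round 2 (the target proposes): the acquirer will accept anything ≥ 0, so the target offers 0 and keeps 240.
Round 1 (the acquirer proposes): the target can get 240 next round, worth 0.88 × 240 = 211.2 now, so the acquirer offers 211.2, keeping 28.8.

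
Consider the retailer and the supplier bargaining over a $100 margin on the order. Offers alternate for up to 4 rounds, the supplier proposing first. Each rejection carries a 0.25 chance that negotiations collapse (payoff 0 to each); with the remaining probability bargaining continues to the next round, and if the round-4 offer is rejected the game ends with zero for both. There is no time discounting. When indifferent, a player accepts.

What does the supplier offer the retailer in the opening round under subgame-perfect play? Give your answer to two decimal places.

60.94

Round 4 (the retailer proposes): rejection yields 0 for the supplier; the retailer offers 0 and keeps 100.
Round 3 (the supplier proposes): rejecting gives the retailer an expected 0.75 × 100 = 75, so the supplier offers 75, keeping 25.
Round 2 (the retailer proposes): rejecting gives the supplier an expected 0.75 × 25 = 18.75; the retailer offers that and keeps 81.25.
Round 1 (the supplier proposes): rejecting gives the retailer an expected 0.75 × 81.25 = 60.9375, so the supplier offers 60.9375, keeping 39.0625.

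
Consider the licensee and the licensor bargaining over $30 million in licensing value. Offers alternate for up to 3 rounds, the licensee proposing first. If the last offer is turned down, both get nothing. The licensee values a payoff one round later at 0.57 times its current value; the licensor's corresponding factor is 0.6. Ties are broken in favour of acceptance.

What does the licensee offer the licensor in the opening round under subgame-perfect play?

7.74

Round 3 (the licensee proposes): rejection yields 0 for the licensor; the licensee offers 0 and keeps 30.
Round 2 (the licensor proposes): the licensee can get 30 next round, worth 0.57 × 30 = 17.1 now, so the licensor offers 17.1, keeping 12.9.
Round 1 (the licensee proposes): the licensor can get 12.9 next round, worth 0.6 × 12.9 = 7.74 now; the licensee offers that and keeps 22.26.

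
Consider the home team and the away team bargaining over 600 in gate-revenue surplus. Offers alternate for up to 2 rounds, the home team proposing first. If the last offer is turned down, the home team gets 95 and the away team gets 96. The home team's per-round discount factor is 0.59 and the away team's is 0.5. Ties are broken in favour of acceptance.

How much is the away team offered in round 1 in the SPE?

252.5

Work backward from the last round.
Round 2 (the away team proposes): the home team gets 95 if talks fail, so the away team offers 95 and keeps 505.
Round 1 (the home team proposes): the away team can get 505 next round, worth 0.5 × 505 = 252.5 now, so the home team offers 252.5, keeping 347.5.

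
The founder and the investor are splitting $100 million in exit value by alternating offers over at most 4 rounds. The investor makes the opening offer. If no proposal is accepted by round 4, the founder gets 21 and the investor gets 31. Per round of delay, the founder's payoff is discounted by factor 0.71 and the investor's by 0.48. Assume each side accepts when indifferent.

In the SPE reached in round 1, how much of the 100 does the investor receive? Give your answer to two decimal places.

Round 4 (the founder proposes): the investor gets 31 if talks fail, so the founder offers 31 and keeps 69.
Round 3 (the investor proposes): the founder can get 69 next round, worth 0.71 × 69 = 48.99 now. The investor offers 48.99 and keeps 100 − 48.99 = 51.01.
Round 2 (the founder proposes): the investor can get 51.01 next round, worth 0.48 × 51.01 = 24.4848 now, so the founder offers 24.4848, keeping 75.5152.
Round 1 (the investor proposes): the founder can get 75.5152 next round, worth 0.71 × 75.5152 = 53.615792 now. The investor offers 53.615792 and keeps 100 − 53.615792 = 46.384208.

46.38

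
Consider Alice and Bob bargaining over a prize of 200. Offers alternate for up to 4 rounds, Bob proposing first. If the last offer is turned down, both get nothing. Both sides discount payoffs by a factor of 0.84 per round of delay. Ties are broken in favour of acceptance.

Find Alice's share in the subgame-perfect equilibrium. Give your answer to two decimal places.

Round 4 (Alice proposes): Bob will accept anything ≥ 0, so Alice offers 0 and keeps 200.
Round 3 (Bob proposes): Alice can get 200 next round, worth 0.84 × 200 = 168 now. Bob offers 168 and keeps 200 − 168 = 32.
Round 2 (Alice proposes): Bob can get 32 next round, worth 0.84 × 32 = 26.88 now, so Alice offers 26.88, keeping 173.12.
Round 1 (Bob proposes): Alice can get 173.12 next round, worth 0.84 × 173.12 = 145.4208 now. Bob offers 145.4208 and keeps 200 − 145.4208 = 54.5792.

145.42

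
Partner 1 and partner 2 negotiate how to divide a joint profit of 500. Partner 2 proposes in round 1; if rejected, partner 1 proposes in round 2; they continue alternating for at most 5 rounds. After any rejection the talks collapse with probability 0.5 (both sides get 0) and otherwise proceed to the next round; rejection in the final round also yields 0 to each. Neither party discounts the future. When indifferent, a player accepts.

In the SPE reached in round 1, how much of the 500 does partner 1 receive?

156.25

By backward induction:
Round 5 (partner 2 proposes): partner 1 will accept anything ≥ 0, so partner 2 offers 0 and keeps 500.
Round 4 (partner 1 proposes): rejecting gives partner 2 an expected 0.5 × 500 = 250; partner 1 offers that and keeps 250.
Round 3 (partner 2 proposes): rejecting gives partner 1 an expected 0.5 × 250 = 125, so partner 2 offers 125, keeping 375.
Round 2 (partner 1 proposes): rejecting gives partner 2 an expected 0.5 × 375 = 187.5, so partner 1 offers 187.5, keeping 312.5.
Round 1 (partner 2 proposes): rejecting gives partner 1 an expected 0.5 × 312.5 = 156.25; partner 2 offers that and keeps 343.75.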